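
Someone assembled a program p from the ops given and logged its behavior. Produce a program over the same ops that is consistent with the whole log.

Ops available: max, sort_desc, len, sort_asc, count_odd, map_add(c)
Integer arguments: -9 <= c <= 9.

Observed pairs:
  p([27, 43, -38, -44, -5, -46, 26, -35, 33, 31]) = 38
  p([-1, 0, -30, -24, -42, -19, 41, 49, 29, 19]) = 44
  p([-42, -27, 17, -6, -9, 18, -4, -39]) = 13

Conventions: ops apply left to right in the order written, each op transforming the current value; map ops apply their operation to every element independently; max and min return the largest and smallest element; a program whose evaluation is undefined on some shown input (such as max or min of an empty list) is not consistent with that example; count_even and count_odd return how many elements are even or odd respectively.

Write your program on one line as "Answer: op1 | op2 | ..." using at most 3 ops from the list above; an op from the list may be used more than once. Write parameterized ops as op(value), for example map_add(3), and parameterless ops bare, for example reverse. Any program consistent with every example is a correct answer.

map_add(-5) | sort_desc | max

Check, running the answer program on each example:
  [27, 43, -38, -44, -5, -46, 26, -35, 33, 31] -> [22, 38, -43, -49, -10, -51, 21, -40, 28, 26] -> [38, 28, 26, 22, 21, -10, -40, -43, -49, -51] -> 38
  [-1, 0, -30, -24, -42, -19, 41, 49, 29, 19] -> [-6, -5, -35, -29, -47, -24, 36, 44, 24, 14] -> [44, 36, 24, 14, -5, -6, -24, -29, -35, -47] -> 44
  [-42, -27, 17, -6, -9, 18, -4, -39] -> [-47, -32, 12, -11, -14, 13, -9, -44] -> [13, 12, -9, -11, -14, -32, -44, -47] -> 13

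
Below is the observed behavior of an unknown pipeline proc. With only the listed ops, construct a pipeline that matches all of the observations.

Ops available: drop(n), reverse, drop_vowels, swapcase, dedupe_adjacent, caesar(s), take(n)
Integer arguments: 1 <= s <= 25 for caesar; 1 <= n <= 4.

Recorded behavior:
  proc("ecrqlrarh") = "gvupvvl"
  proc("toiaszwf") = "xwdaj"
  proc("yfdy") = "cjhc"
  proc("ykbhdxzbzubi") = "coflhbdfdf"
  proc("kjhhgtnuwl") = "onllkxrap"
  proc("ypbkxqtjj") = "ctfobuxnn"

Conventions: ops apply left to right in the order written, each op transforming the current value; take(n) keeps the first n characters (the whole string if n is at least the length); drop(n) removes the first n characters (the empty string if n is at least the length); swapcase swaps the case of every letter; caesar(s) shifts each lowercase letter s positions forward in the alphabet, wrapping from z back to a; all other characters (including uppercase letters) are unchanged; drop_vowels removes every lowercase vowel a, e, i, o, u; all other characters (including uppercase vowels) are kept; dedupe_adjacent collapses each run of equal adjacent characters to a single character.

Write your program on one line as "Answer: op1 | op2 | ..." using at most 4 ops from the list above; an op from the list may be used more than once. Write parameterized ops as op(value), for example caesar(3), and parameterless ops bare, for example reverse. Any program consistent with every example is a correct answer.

drop_vowels | caesar(2) | caesar(2)

Check, running the answer program on each example:
  "ecrqlrarh" -> "crqlrrh" -> "etsnttj" -> "gvupvvl"
  "toiaszwf" -> "tszwf" -> "vubyh" -> "xwdaj"
  "yfdy" -> "yfdy" -> "ahfa" -> "cjhc"
  "ykbhdxzbzubi" -> "ykbhdxzbzb" -> "amdjfzbdbd" -> "coflhbdfdf"
  "kjhhgtnuwl" -> "kjhhgtnwl" -> "mljjivpyn" -> "onllkxrap"
  "ypbkxqtjj" -> "ypbkxqtjj" -> "ardmzsvll" -> "ctfobuxnn"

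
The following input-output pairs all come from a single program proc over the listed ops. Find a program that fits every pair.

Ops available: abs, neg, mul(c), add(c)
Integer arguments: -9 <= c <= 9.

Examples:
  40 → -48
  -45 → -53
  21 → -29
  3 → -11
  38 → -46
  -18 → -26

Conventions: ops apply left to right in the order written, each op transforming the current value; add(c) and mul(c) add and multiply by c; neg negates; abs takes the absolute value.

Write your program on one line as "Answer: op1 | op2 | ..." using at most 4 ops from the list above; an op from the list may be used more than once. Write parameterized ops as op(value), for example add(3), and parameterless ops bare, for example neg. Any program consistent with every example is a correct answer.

abs | add(8) | neg

Check, running the answer program on each example:
  40 -> 40 -> 48 -> -48
  -45 -> 45 -> 53 -> -53
  21 -> 21 -> 29 -> -29
  3 -> 3 -> 11 -> -11
  38 -> 38 -> 46 -> -46
  -18 -> 18 -> 26 -> -26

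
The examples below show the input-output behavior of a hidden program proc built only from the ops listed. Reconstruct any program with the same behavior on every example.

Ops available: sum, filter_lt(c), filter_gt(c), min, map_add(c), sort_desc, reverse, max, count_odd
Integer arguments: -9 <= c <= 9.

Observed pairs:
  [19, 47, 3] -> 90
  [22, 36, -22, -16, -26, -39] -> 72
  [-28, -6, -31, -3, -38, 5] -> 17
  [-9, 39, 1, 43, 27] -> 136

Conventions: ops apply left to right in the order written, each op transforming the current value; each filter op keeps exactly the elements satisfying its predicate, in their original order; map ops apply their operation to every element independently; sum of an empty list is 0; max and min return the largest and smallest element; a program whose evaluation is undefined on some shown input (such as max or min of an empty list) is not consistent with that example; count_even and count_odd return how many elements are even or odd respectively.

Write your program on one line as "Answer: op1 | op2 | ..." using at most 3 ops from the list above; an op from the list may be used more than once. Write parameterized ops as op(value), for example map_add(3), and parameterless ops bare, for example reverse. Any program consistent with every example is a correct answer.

map_add(7) | filter_gt(-5) | sum

Check, running the answer program on each example:
  [19, 47, 3] -> [26, 54, 10] -> [26, 54, 10] -> 90
  [22, 36, -22, -16, -26, -39] -> [29, 43, -15, -9, -19, -32] -> [29, 43] -> 72
  [-28, -6, -31, -3, -38, 5] -> [-21, 1, -24, 4, -31, 12] -> [1, 4, 12] -> 17
  [-9, 39, 1, 43, 27] -> [-2, 46, 8, 50, 34] -> [-2, 46, 8, 50, 34] -> 136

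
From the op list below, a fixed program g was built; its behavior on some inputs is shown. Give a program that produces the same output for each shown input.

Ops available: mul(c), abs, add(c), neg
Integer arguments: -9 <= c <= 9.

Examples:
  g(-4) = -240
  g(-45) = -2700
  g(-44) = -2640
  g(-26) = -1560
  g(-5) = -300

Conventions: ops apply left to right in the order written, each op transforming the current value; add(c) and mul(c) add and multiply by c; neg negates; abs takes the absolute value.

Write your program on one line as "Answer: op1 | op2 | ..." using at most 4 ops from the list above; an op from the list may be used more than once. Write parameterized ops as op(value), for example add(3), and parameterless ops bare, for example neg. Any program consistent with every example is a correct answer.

mul(6) | mul(2) | abs | mul(-5)

Check, running the answer program on each example:
  -4 -> -24 -> -48 -> 48 -> -240
  -45 -> -270 -> -540 -> 540 -> -2700
  -44 -> -264 -> -528 -> 528 -> -2640
  -26 -> -156 -> -312 -> 312 -> -1560
  -5 -> -30 -> -60 -> 60 -> -300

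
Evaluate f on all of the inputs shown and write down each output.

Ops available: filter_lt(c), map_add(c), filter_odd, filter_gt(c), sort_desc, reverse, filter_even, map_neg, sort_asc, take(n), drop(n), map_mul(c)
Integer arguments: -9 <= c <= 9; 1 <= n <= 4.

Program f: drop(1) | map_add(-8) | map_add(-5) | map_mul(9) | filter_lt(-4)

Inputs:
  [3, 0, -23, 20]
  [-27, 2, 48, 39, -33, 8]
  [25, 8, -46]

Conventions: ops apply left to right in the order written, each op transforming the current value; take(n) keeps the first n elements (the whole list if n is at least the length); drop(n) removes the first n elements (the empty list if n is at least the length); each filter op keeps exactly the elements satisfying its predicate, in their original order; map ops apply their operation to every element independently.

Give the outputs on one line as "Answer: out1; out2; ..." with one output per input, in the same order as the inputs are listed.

[-117, -324]; [-99, -414, -45]; [-45, -531]

Execution, op by op:
  [3, 0, -23, 20] -> [0, -23, 20] -> [-8, -31, 12] -> [-13, -36, 7] -> [-117, -324, 63] -> [-117, -324]
  [-27, 2, 48, 39, -33, 8] -> [2, 48, 39, -33, 8] -> [-6, 40, 31, -41, 0] -> [-11, 35, 26, -46, -5] -> [-99, 315, 234, -414, -45] -> [-99, -414, -45]
  [25, 8, -46] -> [8, -46] -> [0, -54] -> [-5, -59] -> [-45, -531] -> [-45, -531]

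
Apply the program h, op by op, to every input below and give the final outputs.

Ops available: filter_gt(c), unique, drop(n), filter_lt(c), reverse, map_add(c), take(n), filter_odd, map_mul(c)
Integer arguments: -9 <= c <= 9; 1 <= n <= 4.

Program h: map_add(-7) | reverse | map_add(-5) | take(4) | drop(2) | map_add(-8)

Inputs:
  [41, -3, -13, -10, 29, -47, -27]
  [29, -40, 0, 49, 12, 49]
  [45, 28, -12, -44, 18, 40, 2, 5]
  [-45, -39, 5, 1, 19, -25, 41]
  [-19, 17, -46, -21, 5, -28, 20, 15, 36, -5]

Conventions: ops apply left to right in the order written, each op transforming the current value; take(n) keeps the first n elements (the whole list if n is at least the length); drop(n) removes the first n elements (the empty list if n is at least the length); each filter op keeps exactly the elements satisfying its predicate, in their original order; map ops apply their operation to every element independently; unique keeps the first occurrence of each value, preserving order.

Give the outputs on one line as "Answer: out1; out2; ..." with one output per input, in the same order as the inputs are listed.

[9, -30]; [29, -20]; [20, -2]; [-1, -19]; [-5, 0]

Execution, op by op:
  [41, -3, -13, -10, 29, -47, -27] -> [34, -10, -20, -17, 22, -54, -34] -> [-34, -54, 22, -17, -20, -10, 34] -> [-39, -59, 17, -22, -25, -15, 29] -> [-39, -59, 17, -22] -> [17, -22] -> [9, -30]
  [29, -40, 0, 49, 12, 49] -> [22, -47, -7, 42, 5, 42] -> [42, 5, 42, -7, -47, 22] -> [37, 0, 37, -12, -52, 17] -> [37, 0, 37, -12] -> [37, -12] -> [29, -20]
  [45, 28, -12, -44, 18, 40, 2, 5] -> [38, 21, -19, -51, 11, 33, -5, -2] -> [-2, -5, 33, 11, -51, -19, 21, 38] -> [-7, -10, 28, 6, -56, -24, 16, 33] -> [-7, -10, 28, 6] -> [28, 6] -> [20, -2]
  [-45, -39, 5, 1, 19, -25, 41] -> [-52, -46, -2, -6, 12, -32, 34] -> [34, -32, 12, -6, -2, -46, -52] -> [29, -37, 7, -11, -7, -51, -57] -> [29, -37, 7, -11] -> [7, -11] -> [-1, -19]
  [-19, 17, -46, -21, 5, -28, 20, 15, 36, -5] -> [-26, 10, -53, -28, -2, -35, 13, 8, 29, -12] -> [-12, 29, 8, 13, -35, -2, -28, -53, 10, -26] -> [-17, 24, 3, 8, -40, -7, -33, -58, 5, -31] -> [-17, 24, 3, 8] -> [3, 8] -> [-5, 0]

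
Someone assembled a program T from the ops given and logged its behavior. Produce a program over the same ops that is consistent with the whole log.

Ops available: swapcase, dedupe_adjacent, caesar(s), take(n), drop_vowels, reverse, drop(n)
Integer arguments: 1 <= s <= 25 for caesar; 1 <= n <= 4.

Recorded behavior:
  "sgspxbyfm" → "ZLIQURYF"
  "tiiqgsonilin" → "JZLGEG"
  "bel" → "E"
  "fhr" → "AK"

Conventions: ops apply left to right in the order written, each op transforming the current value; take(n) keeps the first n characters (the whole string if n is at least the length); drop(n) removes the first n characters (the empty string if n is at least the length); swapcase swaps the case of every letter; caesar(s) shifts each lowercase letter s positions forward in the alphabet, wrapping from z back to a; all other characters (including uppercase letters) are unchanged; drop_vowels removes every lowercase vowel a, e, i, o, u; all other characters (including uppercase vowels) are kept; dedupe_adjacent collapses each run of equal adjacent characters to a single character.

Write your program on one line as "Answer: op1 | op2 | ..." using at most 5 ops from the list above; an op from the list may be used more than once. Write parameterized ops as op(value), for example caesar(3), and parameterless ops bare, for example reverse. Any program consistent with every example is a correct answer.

drop(1) | drop_vowels | caesar(19) | swapcase

Check, running the answer program on each example:
  "sgspxbyfm" -> "gspxbyfm" -> "gspxbyfm" -> "zliquryf" -> "ZLIQURYF"
  "tiiqgsonilin" -> "iiqgsonilin" -> "qgsnln" -> "jzlgeg" -> "JZLGEG"
  "bel" -> "el" -> "l" -> "e" -> "E"
  "fhr" -> "hr" -> "hr" -> "ak" -> "AK"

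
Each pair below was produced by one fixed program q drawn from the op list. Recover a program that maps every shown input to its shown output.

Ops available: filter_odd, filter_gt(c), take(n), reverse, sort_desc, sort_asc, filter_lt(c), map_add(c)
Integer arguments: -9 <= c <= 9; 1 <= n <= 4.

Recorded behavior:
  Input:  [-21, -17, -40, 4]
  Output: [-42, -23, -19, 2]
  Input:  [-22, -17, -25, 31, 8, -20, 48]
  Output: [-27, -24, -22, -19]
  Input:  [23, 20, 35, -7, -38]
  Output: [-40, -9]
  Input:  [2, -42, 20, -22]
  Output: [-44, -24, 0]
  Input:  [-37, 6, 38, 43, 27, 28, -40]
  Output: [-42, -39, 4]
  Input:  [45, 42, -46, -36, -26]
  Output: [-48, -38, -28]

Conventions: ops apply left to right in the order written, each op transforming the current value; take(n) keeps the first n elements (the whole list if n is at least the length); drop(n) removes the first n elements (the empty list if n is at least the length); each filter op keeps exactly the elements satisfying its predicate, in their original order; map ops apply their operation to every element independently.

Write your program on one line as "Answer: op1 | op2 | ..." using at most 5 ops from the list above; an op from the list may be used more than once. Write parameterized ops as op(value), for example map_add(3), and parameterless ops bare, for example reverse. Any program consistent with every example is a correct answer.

map_add(-7) | sort_asc | map_add(5) | filter_lt(6)

Check, running the answer program on each example:
  [-21, -17, -40, 4] -> [-28, -24, -47, -3] -> [-47, -28, -24, -3] -> [-42, -23, -19, 2] -> [-42, -23, -19, 2]
  [-22, -17, -25, 31, 8, -20, 48] -> [-29, -24, -32, 24, 1, -27, 41] -> [-32, -29, -27, -24, 1, 24, 41] -> [-27, -24, -22, -19, 6, 29, 46] -> [-27, -24, -22, -19]
  [23, 20, 35, -7, -38] -> [16, 13, 28, -14, -45] -> [-45, -14, 13, 16, 28] -> [-40, -9, 18, 21, 33] -> [-40, -9]
  [2, -42, 20, -22] -> [-5, -49, 13, -29] -> [-49, -29, -5, 13] -> [-44, -24, 0, 18] -> [-44, -24, 0]
  [-37, 6, 38, 43, 27, 28, -40] -> [-44, -1, 31, 36, 20, 21, -47] -> [-47, -44, -1, 20, 21, 31, 36] -> [-42, -39, 4, 25, 26, 36, 41] -> [-42, -39, 4]
  [45, 42, -46, -36, -26] -> [38, 35, -53, -43, -33] -> [-53, -43, -33, 35, 38] -> [-48, -38, -28, 40, 43] -> [-48, -38, -28]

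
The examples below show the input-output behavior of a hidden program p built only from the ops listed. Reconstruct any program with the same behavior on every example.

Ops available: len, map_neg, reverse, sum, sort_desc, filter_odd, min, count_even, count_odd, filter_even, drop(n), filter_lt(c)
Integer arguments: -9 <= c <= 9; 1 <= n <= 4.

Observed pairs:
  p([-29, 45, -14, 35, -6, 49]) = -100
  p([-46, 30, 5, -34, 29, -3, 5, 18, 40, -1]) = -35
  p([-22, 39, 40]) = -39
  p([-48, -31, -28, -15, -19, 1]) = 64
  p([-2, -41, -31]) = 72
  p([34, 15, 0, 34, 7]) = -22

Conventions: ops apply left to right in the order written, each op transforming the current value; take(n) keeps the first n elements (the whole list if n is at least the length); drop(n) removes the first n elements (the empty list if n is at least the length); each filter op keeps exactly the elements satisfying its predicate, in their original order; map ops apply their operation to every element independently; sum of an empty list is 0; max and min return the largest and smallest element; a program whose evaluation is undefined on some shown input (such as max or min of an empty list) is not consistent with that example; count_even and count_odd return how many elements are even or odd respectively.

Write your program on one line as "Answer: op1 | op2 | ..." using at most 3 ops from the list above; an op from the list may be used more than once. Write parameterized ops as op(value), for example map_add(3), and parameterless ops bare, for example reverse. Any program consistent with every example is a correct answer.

filter_odd | map_neg | sum

Check, running the answer program on each example:
  [-29, 45, -14, 35, -6, 49] -> [-29, 45, 35, 49] -> [29, -45, -35, -49] -> -100
  [-46, 30, 5, -34, 29, -3, 5, 18, 40, -1] -> [5, 29, -3, 5, -1] -> [-5, -29, 3, -5, 1] -> -35
  [-22, 39, 40] -> [39] -> [-39] -> -39
  [-48, -31, -28, -15, -19, 1] -> [-31, -15, -19, 1] -> [31, 15, 19, -1] -> 64
  [-2, -41, -31] -> [-41, -31] -> [41, 31] -> 72
  [34, 15, 0, 34, 7] -> [15, 7] -> [-15, -7] -> -22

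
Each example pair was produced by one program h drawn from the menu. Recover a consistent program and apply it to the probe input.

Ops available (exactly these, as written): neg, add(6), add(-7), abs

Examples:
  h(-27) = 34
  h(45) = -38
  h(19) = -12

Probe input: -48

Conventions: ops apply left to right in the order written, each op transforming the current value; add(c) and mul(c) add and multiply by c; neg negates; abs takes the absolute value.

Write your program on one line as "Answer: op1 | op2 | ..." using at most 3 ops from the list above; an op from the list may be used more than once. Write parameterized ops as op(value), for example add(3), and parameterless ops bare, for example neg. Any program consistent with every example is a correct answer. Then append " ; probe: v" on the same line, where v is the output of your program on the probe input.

add(-7) | neg ; probe: 55

Check, running the answer program on each example:
  -27 -> -34 -> 34
  45 -> 38 -> -38
  19 -> 12 -> -12
  probe: -48 -> -55 -> 55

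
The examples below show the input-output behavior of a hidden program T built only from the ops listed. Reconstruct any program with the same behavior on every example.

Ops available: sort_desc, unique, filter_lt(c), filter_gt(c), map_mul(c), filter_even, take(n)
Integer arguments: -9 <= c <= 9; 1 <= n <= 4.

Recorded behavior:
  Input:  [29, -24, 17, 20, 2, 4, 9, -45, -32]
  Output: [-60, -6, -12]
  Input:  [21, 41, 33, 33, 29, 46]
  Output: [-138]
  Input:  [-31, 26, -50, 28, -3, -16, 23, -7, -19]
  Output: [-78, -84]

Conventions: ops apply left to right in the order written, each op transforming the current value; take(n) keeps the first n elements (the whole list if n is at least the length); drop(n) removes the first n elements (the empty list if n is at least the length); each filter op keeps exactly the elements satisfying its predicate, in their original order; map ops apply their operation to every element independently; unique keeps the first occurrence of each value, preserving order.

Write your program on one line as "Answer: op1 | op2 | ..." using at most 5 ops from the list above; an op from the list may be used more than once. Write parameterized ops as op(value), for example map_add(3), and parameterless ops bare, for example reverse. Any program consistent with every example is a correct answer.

unique | filter_even | map_mul(-3) | filter_lt(-1)

Check, running the answer program on each example:
  [29, -24, 17, 20, 2, 4, 9, -45, -32] -> [29, -24, 17, 20, 2, 4, 9, -45, -32] -> [-24, 20, 2, 4, -32] -> [72, -60, -6, -12, 96] -> [-60, -6, -12]
  [21, 41, 33, 33, 29, 46] -> [21, 41, 33, 29, 46] -> [46] -> [-138] -> [-138]
  [-31, 26, -50, 28, -3, -16, 23, -7, -19] -> [-31, 26, -50, 28, -3, -16, 23, -7, -19] -> [26, -50, 28, -16] -> [-78, 150, -84, 48] -> [-78, -84]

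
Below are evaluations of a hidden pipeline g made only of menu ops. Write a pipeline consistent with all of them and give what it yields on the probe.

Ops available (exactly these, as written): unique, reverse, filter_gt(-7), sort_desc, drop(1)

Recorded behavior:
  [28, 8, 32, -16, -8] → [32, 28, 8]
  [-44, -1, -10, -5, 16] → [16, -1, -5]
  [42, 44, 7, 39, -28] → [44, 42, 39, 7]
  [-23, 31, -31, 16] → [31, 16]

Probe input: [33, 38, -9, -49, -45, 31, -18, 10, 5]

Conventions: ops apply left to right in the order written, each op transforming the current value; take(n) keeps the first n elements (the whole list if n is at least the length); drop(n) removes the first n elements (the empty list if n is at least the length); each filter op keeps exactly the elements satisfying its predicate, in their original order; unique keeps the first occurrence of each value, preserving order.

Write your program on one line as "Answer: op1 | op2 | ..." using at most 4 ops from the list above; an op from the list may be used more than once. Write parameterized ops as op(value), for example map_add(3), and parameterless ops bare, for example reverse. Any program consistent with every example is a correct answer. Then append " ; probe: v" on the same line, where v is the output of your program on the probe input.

reverse | sort_desc | filter_gt(-7) ; probe: [38, 33, 31, 10, 5]

Check, running the answer program on each example:
  [28, 8, 32, -16, -8] -> [-8, -16, 32, 8, 28] -> [32, 28, 8, -8, -16] -> [32, 28, 8]
  [-44, -1, -10, -5, 16] -> [16, -5, -10, -1, -44] -> [16, -1, -5, -10, -44] -> [16, -1, -5]
  [42, 44, 7, 39, -28] -> [-28, 39, 7, 44, 42] -> [44, 42, 39, 7, -28] -> [44, 42, 39, 7]
  [-23, 31, -31, 16] -> [16, -31, 31, -23] -> [31, 16, -23, -31] -> [31, 16]
  probe: [33, 38, -9, -49, -45, 31, -18, 10, 5] -> [5, 10, -18, 31, -45, -49, -9, 38, 33] -> [38, 33, 31, 10, 5, -9, -18, -45, -49] -> [38, 33, 31, 10, 5]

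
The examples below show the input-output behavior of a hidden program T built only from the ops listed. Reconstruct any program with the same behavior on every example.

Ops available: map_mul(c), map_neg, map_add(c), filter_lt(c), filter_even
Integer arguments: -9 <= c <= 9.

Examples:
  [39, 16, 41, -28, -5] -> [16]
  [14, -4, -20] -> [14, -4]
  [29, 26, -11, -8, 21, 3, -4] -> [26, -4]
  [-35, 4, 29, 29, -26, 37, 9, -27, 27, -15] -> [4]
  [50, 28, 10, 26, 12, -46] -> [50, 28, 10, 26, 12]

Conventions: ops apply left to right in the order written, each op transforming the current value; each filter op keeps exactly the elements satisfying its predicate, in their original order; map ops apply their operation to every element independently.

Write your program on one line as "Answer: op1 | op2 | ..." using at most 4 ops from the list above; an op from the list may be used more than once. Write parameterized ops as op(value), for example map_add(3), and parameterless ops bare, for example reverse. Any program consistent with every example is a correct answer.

map_neg | filter_even | filter_lt(6) | map_neg

Check, running the answer program on each example:
  [39, 16, 41, -28, -5] -> [-39, -16, -41, 28, 5] -> [-16, 28] -> [-16] -> [16]
  [14, -4, -20] -> [-14, 4, 20] -> [-14, 4, 20] -> [-14, 4] -> [14, -4]
  [29, 26, -11, -8, 21, 3, -4] -> [-29, -26, 11, 8, -21, -3, 4] -> [-26, 8, 4] -> [-26, 4] -> [26, -4]
  [-35, 4, 29, 29, -26, 37, 9, -27, 27, -15] -> [35, -4, -29, -29, 26, -37, -9, 27, -27, 15] -> [-4, 26] -> [-4] -> [4]
  [50, 28, 10, 26, 12, -46] -> [-50, -28, -10, -26, -12, 46] -> [-50, -28, -10, -26, -12, 46] -> [-50, -28, -10, -26, -12] -> [50, 28, 10, 26, 12]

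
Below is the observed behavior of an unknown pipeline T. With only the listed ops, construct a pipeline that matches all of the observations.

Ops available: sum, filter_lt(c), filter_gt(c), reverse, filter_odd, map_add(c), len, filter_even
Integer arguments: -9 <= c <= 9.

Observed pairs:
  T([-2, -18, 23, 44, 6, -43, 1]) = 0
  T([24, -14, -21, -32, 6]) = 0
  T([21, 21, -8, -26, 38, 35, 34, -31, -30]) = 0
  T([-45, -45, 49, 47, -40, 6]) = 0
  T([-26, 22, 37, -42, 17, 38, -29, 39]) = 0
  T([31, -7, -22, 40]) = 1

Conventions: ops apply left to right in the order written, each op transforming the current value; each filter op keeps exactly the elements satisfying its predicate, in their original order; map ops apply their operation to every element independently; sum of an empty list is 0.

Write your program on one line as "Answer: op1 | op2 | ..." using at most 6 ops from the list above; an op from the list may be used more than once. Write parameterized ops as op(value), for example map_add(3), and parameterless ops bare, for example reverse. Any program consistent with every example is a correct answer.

filter_lt(0) | filter_odd | filter_gt(-9) | map_add(7) | len

Check, running the answer program on each example:
  [-2, -18, 23, 44, 6, -43, 1] -> [-2, -18, -43] -> [-43] -> [] -> [] -> 0
  [24, -14, -21, -32, 6] -> [-14, -21, -32] -> [-21] -> [] -> [] -> 0
  [21, 21, -8, -26, 38, 35, 34, -31, -30] -> [-8, -26, -31, -30] -> [-31] -> [] -> [] -> 0
  [-45, -45, 49, 47, -40, 6] -> [-45, -45, -40] -> [-45, -45] -> [] -> [] -> 0
  [-26, 22, 37, -42, 17, 38, -29, 39] -> [-26, -42, -29] -> [-29] -> [] -> [] -> 0
  [31, -7, -22, 40] -> [-7, -22] -> [-7] -> [-7] -> [0] -> 1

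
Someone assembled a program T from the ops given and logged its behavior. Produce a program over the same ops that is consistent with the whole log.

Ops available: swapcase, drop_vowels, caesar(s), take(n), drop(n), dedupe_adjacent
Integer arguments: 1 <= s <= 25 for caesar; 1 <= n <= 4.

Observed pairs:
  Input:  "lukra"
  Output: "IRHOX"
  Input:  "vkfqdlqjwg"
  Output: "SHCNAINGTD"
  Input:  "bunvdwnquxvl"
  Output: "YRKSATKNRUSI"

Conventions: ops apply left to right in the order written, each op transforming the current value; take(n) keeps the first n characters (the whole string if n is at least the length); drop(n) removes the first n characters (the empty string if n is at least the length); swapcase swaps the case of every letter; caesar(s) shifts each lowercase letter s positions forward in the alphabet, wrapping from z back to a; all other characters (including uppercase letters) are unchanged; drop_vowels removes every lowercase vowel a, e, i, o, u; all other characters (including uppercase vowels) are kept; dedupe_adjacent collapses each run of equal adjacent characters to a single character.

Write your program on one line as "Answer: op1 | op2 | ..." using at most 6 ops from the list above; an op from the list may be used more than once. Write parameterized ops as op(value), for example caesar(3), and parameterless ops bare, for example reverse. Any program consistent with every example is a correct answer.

caesar(7) | caesar(25) | caesar(15) | caesar(2) | swapcase

Check, running the answer program on each example:
  "lukra" -> "sbryh" -> "raqxg" -> "gpfmv" -> "irhox" -> "IRHOX"
  "vkfqdlqjwg" -> "crmxksxqdn" -> "bqlwjrwpcm" -> "qfalyglerb" -> "shcnaingtd" -> "SHCNAINGTD"
  "bunvdwnquxvl" -> "ibuckduxbecs" -> "hatbjctwadbr" -> "wpiqyrilpsqg" -> "yrksatknrusi" -> "YRKSATKNRUSI"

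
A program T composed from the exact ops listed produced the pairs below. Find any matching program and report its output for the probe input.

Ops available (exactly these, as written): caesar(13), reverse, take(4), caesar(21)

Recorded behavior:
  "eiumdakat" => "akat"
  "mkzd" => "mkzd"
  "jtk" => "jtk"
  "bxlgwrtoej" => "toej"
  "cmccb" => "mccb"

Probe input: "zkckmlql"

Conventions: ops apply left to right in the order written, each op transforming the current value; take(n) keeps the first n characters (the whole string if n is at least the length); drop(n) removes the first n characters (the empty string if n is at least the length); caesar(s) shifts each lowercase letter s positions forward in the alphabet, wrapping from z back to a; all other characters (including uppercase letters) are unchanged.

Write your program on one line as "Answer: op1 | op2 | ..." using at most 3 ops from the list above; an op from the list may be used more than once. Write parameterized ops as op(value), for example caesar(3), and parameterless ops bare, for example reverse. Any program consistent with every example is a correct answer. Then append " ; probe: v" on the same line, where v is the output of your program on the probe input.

reverse | take(4) | reverse ; probe: "mlql"

Check, running the answer program on each example:
  "eiumdakat" -> "takadmuie" -> "taka" -> "akat"
  "mkzd" -> "dzkm" -> "dzkm" -> "mkzd"
  "jtk" -> "ktj" -> "ktj" -> "jtk"
  "bxlgwrtoej" -> "jeotrwglxb" -> "jeot" -> "toej"
  "cmccb" -> "bccmc" -> "bccm" -> "mccb"
  probe: "zkckmlql" -> "lqlmkckz" -> "lqlm" -> "mlql"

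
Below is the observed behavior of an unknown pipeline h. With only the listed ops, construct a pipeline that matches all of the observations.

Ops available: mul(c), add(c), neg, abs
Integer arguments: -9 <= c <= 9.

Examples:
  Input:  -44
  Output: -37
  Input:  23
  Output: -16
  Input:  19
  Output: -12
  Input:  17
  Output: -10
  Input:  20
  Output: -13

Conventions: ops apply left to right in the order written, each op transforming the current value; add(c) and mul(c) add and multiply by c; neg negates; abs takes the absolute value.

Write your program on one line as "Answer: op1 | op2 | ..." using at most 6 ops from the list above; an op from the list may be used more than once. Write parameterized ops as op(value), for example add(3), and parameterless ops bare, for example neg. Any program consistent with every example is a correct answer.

abs | add(-4) | neg | add(1) | add(2)

Check, running the answer program on each example:
  -44 -> 44 -> 40 -> -40 -> -39 -> -37
  23 -> 23 -> 19 -> -19 -> -18 -> -16
  19 -> 19 -> 15 -> -15 -> -14 -> -12
  17 -> 17 -> 13 -> -13 -> -12 -> -10
  20 -> 20 -> 16 -> -16 -> -15 -> -13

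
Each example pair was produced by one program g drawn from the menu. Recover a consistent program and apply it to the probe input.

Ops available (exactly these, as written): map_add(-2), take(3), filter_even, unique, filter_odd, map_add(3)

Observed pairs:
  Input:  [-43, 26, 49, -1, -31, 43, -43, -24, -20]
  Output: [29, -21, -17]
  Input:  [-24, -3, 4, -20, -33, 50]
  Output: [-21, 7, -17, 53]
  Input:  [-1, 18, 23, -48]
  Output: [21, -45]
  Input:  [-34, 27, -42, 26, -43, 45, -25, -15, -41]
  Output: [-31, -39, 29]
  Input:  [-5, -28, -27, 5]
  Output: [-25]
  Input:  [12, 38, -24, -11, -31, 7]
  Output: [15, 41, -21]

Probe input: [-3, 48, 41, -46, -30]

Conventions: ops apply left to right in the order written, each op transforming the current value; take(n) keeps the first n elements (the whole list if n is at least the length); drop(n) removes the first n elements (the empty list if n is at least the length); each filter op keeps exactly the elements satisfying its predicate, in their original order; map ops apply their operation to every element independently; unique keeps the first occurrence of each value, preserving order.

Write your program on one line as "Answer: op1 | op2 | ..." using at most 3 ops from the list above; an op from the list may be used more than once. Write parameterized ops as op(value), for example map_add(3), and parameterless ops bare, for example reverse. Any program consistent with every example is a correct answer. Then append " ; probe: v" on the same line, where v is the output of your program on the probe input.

map_add(3) | unique | filter_odd ; probe: [51, -43, -27]

Check, running the answer program on each example:
  [-43, 26, 49, -1, -31, 43, -43, -24, -20] -> [-40, 29, 52, 2, -28, 46, -40, -21, -17] -> [-40, 29, 52, 2, -28, 46, -21, -17] -> [29, -21, -17]
  [-24, -3, 4, -20, -33, 50] -> [-21, 0, 7, -17, -30, 53] -> [-21, 0, 7, -17, -30, 53] -> [-21, 7, -17, 53]
  [-1, 18, 23, -48] -> [2, 21, 26, -45] -> [2, 21, 26, -45] -> [21, -45]
  [-34, 27, -42, 26, -43, 45, -25, -15, -41] -> [-31, 30, -39, 29, -40, 48, -22, -12, -38] -> [-31, 30, -39, 29, -40, 48, -22, -12, -38] -> [-31, -39, 29]
  [-5, -28, -27, 5] -> [-2, -25, -24, 8] -> [-2, -25, -24, 8] -> [-25]
  [12, 38, -24, -11, -31, 7] -> [15, 41, -21, -8, -28, 10] -> [15, 41, -21, -8, -28, 10] -> [15, 41, -21]
  probe: [-3, 48, 41, -46, -30] -> [0, 51, 44, -43, -27] -> [0, 51, 44, -43, -27] -> [51, -43, -27]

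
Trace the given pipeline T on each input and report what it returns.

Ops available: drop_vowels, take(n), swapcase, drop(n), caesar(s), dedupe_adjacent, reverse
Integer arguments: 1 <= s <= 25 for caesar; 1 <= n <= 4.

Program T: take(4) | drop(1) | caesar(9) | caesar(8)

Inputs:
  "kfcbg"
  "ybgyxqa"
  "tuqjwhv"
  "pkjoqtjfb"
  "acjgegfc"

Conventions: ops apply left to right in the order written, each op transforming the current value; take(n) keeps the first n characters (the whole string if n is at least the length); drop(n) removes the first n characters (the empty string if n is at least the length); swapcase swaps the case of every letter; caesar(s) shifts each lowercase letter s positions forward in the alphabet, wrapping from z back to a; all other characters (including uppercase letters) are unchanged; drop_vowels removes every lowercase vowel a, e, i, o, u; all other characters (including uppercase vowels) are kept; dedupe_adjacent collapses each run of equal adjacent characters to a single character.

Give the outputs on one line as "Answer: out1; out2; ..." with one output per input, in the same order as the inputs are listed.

"wts"; "sxp"; "lha"; "baf"; "tax"

Execution, op by op:
  "kfcbg" -> "kfcb" -> "fcb" -> "olk" -> "wts"
  "ybgyxqa" -> "ybgy" -> "bgy" -> "kph" -> "sxp"
  "tuqjwhv" -> "tuqj" -> "uqj" -> "dzs" -> "lha"
  "pkjoqtjfb" -> "pkjo" -> "kjo" -> "tsx" -> "baf"
  "acjgegfc" -> "acjg" -> "cjg" -> "lsp" -> "tax"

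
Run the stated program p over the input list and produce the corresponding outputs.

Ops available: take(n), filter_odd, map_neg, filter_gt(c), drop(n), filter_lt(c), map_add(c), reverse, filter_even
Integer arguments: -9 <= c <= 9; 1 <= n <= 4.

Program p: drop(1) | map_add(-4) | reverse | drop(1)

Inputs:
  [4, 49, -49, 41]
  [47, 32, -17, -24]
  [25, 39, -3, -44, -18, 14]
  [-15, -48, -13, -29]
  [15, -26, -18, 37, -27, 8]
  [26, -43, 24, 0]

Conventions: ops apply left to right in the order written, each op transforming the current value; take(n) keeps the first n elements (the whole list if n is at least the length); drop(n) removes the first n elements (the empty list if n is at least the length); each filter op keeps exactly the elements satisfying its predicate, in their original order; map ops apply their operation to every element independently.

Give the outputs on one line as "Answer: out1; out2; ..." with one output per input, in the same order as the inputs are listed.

Execution, op by op:
  [4, 49, -49, 41] -> [49, -49, 41] -> [45, -53, 37] -> [37, -53, 45] -> [-53, 45]
  [47, 32, -17, -24] -> [32, -17, -24] -> [28, -21, -28] -> [-28, -21, 28] -> [-21, 28]
  [25, 39, -3, -44, -18, 14] -> [39, -3, -44, -18, 14] -> [35, -7, -48, -22, 10] -> [10, -22, -48, -7, 35] -> [-22, -48, -7, 35]
  [-15, -48, -13, -29] -> [-48, -13, -29] -> [-52, -17, -33] -> [-33, -17, -52] -> [-17, -52]
  [15, -26, -18, 37, -27, 8] -> [-26, -18, 37, -27, 8] -> [-30, -22, 33, -31, 4] -> [4, -31, 33, -22, -30] -> [-31, 33, -22, -30]
  [26, -43, 24, 0] -> [-43, 24, 0] -> [-47, 20, -4] -> [-4, 20, -47] -> [20, -47]

[-53, 45]; [-21, 28]; [-22, -48, -7, 35]; [-17, -52]; [-31, 33, -22, -30]; [20, -47]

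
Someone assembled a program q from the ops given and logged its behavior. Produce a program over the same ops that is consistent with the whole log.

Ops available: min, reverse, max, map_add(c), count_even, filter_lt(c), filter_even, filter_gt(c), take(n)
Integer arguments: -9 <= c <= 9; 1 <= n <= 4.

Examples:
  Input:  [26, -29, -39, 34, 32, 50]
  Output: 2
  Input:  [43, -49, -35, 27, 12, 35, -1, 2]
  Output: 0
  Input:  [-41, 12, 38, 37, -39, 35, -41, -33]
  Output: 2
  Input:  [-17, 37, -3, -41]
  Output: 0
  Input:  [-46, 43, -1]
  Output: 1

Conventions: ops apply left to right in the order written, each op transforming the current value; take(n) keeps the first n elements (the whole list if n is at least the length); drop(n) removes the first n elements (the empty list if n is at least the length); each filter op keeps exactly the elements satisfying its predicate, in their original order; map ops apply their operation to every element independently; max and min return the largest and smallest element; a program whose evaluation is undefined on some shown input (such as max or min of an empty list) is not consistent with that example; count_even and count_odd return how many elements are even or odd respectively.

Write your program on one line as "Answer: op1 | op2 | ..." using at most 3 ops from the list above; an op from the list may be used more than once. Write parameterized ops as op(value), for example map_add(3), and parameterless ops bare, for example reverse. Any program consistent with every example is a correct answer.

take(4) | count_even

Check, running the answer program on each example:
  [26, -29, -39, 34, 32, 50] -> [26, -29, -39, 34] -> 2
  [43, -49, -35, 27, 12, 35, -1, 2] -> [43, -49, -35, 27] -> 0
  [-41, 12, 38, 37, -39, 35, -41, -33] -> [-41, 12, 38, 37] -> 2
  [-17, 37, -3, -41] -> [-17, 37, -3, -41] -> 0
  [-46, 43, -1] -> [-46, 43, -1] -> 1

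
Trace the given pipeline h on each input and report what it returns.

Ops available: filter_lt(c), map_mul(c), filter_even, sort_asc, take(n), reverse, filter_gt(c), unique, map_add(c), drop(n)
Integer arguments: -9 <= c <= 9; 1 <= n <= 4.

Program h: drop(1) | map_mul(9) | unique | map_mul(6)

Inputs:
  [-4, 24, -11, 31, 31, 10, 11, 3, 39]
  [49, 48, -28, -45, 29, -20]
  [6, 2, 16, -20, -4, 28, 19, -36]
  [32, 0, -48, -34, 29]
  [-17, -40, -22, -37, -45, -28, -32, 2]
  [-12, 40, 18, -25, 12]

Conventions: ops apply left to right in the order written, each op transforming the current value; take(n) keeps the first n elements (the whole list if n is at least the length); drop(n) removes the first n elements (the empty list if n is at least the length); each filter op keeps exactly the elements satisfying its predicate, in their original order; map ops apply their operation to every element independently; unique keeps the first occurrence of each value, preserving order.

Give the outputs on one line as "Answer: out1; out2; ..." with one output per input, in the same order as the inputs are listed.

[1296, -594, 1674, 540, 594, 162, 2106]; [2592, -1512, -2430, 1566, -1080]; [108, 864, -1080, -216, 1512, 1026, -1944]; [0, -2592, -1836, 1566]; [-2160, -1188, -1998, -2430, -1512, -1728, 108]; [2160, 972, -1350, 648]

Execution, op by op:
  [-4, 24, -11, 31, 31, 10, 11, 3, 39] -> [24, -11, 31, 31, 10, 11, 3, 39] -> [216, -99, 279, 279, 90, 99, 27, 351] -> [216, -99, 279, 90, 99, 27, 351] -> [1296, -594, 1674, 540, 594, 162, 2106]
  [49, 48, -28, -45, 29, -20] -> [48, -28, -45, 29, -20] -> [432, -252, -405, 261, -180] -> [432, -252, -405, 261, -180] -> [2592, -1512, -2430, 1566, -1080]
  [6, 2, 16, -20, -4, 28, 19, -36] -> [2, 16, -20, -4, 28, 19, -36] -> [18, 144, -180, -36, 252, 171, -324] -> [18, 144, -180, -36, 252, 171, -324] -> [108, 864, -1080, -216, 1512, 1026, -1944]
  [32, 0, -48, -34, 29] -> [0, -48, -34, 29] -> [0, -432, -306, 261] -> [0, -432, -306, 261] -> [0, -2592, -1836, 1566]
  [-17, -40, -22, -37, -45, -28, -32, 2] -> [-40, -22, -37, -45, -28, -32, 2] -> [-360, -198, -333, -405, -252, -288, 18] -> [-360, -198, -333, -405, -252, -288, 18] -> [-2160, -1188, -1998, -2430, -1512, -1728, 108]
  [-12, 40, 18, -25, 12] -> [40, 18, -25, 12] -> [360, 162, -225, 108] -> [360, 162, -225, 108] -> [2160, 972, -1350, 648]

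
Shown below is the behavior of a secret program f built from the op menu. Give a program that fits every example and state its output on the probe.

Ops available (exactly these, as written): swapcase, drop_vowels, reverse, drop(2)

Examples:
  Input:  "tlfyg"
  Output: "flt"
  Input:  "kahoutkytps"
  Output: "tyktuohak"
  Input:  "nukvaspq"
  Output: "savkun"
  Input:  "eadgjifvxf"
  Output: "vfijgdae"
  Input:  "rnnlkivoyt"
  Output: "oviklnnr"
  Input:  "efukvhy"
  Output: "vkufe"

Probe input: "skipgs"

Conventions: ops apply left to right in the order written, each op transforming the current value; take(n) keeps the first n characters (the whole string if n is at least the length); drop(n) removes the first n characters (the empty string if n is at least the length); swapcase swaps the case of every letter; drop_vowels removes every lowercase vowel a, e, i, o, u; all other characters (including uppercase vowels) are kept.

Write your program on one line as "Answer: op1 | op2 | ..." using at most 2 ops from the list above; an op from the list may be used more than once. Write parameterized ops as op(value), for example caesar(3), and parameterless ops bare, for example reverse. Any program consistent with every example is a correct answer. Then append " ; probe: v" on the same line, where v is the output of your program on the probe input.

reverse | drop(2) ; probe: "piks"

Check, running the answer program on each example:
  "tlfyg" -> "gyflt" -> "flt"
  "kahoutkytps" -> "sptyktuohak" -> "tyktuohak"
  "nukvaspq" -> "qpsavkun" -> "savkun"
  "eadgjifvxf" -> "fxvfijgdae" -> "vfijgdae"
  "rnnlkivoyt" -> "tyoviklnnr" -> "oviklnnr"
  "efukvhy" -> "yhvkufe" -> "vkufe"
  probe: "skipgs" -> "sgpiks" -> "piks"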